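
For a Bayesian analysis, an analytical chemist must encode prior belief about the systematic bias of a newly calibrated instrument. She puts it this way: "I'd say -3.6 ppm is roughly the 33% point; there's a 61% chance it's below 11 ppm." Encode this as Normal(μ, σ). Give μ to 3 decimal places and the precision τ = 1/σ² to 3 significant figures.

The p-quantile of Normal(μ,σ) is μ + z_p·σ, with z_{0.33} = -0.4399 and z_{0.61} = 0.2793.
Eliminate σ: μ = (z₂·x₁ − z₁·x₂)/(z₂ − z₁) = (0.2793·-3.6 − (-0.4399)·11)/0.7192 = 5.330.
Then σ = (x₂ − x₁)/(z₂ − z₁) = (11 − -3.6)/0.7192 = 20.299.
Precision τ = 1/σ² = 1/20.3² = 0.00243.

μ = 5.330, τ = 0.00243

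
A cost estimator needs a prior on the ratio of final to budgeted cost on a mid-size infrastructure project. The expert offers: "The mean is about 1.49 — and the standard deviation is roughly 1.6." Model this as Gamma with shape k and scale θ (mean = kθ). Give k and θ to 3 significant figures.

k ≈ 0.867, θ ≈ 1.72

For Gamma(k, scale θ): mean = kθ, variance = kθ², so CV = 1/√k.
CV = SD/mean = 1.6/1.49 = 1.074, hence k = 1/CV² = 0.867.
Then θ = mean/k = 1.49/0.867 = 1.72.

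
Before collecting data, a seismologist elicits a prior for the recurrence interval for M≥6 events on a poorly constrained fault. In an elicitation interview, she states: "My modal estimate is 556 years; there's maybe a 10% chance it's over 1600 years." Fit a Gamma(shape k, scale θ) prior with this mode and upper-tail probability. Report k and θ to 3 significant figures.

Gamma(k,θ) with k>1 has mode (k−1)θ, so θ = 556/(k−1).
Need P(X < 1600) = 0.9 with θ tied to k this way. Start at k = 2, θ = 556: P(X<1600) ≈ 0.782.
Too low — raise k to concentrate. Iterating converges to k ≈ 2.71.
Then θ = 556/(2.71−1) ≈ 326.

k ≈ 2.71, θ ≈ 326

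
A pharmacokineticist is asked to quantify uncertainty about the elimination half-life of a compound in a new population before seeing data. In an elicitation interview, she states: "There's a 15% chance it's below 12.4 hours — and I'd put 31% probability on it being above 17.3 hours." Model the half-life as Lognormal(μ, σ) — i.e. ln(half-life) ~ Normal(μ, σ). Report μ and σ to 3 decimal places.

If T ~ Lognormal(μ,σ) then ln T ~ Normal(μ,σ), so the p-quantile of ln T is μ + z_p·σ.
ln(12.4) = 2.518 and ln(17.3) = 2.851; z_{0.15} = -1.036, z_{0.69} = 0.4959.
σ = (2.851 − 2.518)/(0.4959 − (-1.036)) = 0.217.
μ = 2.518 − (-1.036)·0.217 = 2.743.

μ ≈ 2.743, σ ≈ 0.217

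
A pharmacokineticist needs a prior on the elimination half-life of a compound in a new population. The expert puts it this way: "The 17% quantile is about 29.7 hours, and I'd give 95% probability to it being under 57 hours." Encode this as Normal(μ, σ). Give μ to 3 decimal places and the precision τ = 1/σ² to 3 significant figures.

For Normal(μ,σ), the p-quantile is μ + z_p·σ. Here z_{0.17} = -0.9542, z_{0.95} = 1.645.
So 29.7 = μ − 0.9542σ and 57 = μ + 1.645σ.
Subtracting: σ = (57 − 29.7)/(1.645 − (-0.9542)) = 10.504.
Then μ = 29.7 − (-0.9542)·10.504 = 39.723.
Precision τ = 1/σ² = 1/10.5² = 0.00906.

μ = 39.723, τ = 0.00906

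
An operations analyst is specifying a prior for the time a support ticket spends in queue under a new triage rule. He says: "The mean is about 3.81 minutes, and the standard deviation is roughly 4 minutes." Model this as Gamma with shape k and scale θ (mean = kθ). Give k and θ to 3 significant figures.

For Gamma(k, scale θ): mean = kθ, variance = kθ², so CV = 1/√k.
CV = SD/mean = 4/3.81 = 1.05, hence k = 1/CV² = 0.907.
Then θ = mean/k = 3.81/0.907 = 4.2.

k ≈ 0.907, θ ≈ 4.2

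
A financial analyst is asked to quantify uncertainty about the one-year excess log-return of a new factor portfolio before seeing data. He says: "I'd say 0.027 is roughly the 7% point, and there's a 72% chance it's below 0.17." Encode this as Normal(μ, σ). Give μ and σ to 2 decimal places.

μ = 0.13, σ = 0.07

The p-quantile of Normal(μ,σ) is μ + z_p·σ, with z_{0.07} = -1.476 and z_{0.72} = 0.5828.
Eliminate σ: μ = (z₂·x₁ − z₁·x₂)/(z₂ − z₁) = (0.5828·0.027 − (-1.476)·0.17)/2.059 = 0.13.
Then σ = (x₂ − x₁)/(z₂ − z₁) = (0.17 − 0.027)/2.059 = 0.07.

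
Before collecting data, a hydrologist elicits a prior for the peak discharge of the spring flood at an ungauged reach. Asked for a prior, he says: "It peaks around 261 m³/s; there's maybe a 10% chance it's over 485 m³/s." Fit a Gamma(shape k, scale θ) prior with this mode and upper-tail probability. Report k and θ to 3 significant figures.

k ≈ 5.97, θ ≈ 52.5

Gamma(k,θ) with k>1 has mode (k−1)θ, so θ = 261/(k−1).
Need P(X < 485) = 0.9 with θ tied to k this way. Start at k = 2, θ = 261: P(X<485) ≈ 0.554.
Too low — raise k to concentrate. Iterating converges to k ≈ 5.97.
Then θ = 261/(5.97−1) ≈ 52.5.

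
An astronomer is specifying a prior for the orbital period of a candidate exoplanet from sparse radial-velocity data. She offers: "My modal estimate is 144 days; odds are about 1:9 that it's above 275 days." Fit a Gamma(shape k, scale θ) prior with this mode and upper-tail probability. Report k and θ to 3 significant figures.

Gamma(k,θ) with k>1 has mode (k−1)θ, so θ = 144/(k−1).
Need P(X < 275) = 0.9 with θ tied to k this way. Start at k = 2, θ = 144: P(X<275) ≈ 0.569.
Too low — raise k to concentrate. Iterating converges to k ≈ 5.57.
Then θ = 144/(5.57−1) ≈ 31.5.

k ≈ 5.57, θ ≈ 31.5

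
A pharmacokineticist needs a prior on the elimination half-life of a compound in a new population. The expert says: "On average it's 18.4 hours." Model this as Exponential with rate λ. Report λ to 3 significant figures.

Exponential mean = 1/λ, so λ = 1/18.4 = 0.0543.

λ ≈ 0.0543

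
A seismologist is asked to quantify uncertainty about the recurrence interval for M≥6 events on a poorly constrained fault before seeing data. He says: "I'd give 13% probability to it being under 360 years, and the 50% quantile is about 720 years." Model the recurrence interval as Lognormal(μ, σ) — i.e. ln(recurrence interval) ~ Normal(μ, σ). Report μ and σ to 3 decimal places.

If T ~ Lognormal(μ,σ) then ln T ~ Normal(μ,σ), so the p-quantile of ln T is μ + z_p·σ.
ln(360) = 5.886 and ln(720) = 6.579; z_{0.13} = -1.126, z_{0.5} = 0.
σ = (6.579 − 5.886)/(0 − (-1.126)) = 0.615.
μ = 5.886 − (-1.126)·0.615 = 6.579.

μ ≈ 6.579, σ ≈ 0.615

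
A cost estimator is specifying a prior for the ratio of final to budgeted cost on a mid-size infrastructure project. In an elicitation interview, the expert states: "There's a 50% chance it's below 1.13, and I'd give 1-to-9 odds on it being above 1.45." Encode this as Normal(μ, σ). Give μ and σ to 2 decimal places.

For Normal(μ,σ), the p-quantile is μ + z_p·σ. Here z_{0.5} = 0, z_{0.9} = 1.282.
So 1.13 = μ + 0σ and 1.45 = μ + 1.282σ.
Subtracting: σ = (1.45 − 1.13)/(1.282 − (0)) = 0.25.
Then μ = 1.13 − (0)·0.25 = 1.13.

μ = 1.13, σ = 0.25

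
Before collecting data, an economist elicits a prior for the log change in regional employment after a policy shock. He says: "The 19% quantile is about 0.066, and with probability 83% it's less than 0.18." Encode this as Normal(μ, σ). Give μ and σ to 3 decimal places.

The p-quantile of Normal(μ,σ) is μ + z_p·σ, with z_{0.19} = -0.8779 and z_{0.83} = 0.9542.
Eliminate σ: μ = (z₂·x₁ − z₁·x₂)/(z₂ − z₁) = (0.9542·0.066 − (-0.8779)·0.18)/1.832 = 0.121.
Then σ = (x₂ − x₁)/(z₂ − z₁) = (0.18 − 0.066)/1.832 = 0.062.

μ = 0.121, σ = 0.062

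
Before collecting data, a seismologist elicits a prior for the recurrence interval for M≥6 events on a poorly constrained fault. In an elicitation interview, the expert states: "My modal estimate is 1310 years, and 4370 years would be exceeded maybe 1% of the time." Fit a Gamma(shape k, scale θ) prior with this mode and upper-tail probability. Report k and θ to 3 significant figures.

k ≈ 4.02, θ ≈ 434

Gamma(k,θ) with k>1 has mode (k−1)θ, so θ = 1310/(k−1).
Need P(X < 4370) = 0.99 with θ tied to k this way. Start at k = 2, θ = 1310: P(X<4370) ≈ 0.846.
Too low — raise k to concentrate. Iterating converges to k ≈ 4.02.
Then θ = 1310/(4.02−1) ≈ 434.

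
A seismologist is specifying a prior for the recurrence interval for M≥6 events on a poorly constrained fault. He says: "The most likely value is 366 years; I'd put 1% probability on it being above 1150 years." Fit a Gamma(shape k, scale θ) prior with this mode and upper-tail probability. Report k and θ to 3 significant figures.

Gamma(k,θ) with k>1 has mode (k−1)θ, so θ = 366/(k−1).
Need P(X < 1150) = 0.99 with θ tied to k this way. Start at k = 2, θ = 366: P(X<1150) ≈ 0.821.
Too low — raise k to concentrate. Iterating converges to k ≈ 4.4.
Then θ = 366/(4.4−1) ≈ 108.

k ≈ 4.4, θ ≈ 108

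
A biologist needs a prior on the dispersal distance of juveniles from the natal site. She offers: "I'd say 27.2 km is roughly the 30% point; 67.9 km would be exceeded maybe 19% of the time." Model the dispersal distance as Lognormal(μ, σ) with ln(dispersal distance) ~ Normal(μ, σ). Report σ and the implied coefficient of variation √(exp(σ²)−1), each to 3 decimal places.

σ ≈ 0.652, CV ≈ 0.728

If T ~ Lognormal(μ,σ) then ln T ~ Normal(μ,σ), so the p-quantile of ln T is μ + z_p·σ.
ln(27.2) = 3.303 and ln(67.9) = 4.218; z_{0.3} = -0.5244, z_{0.81} = 0.8779.
σ = (4.218 − 3.303)/(0.8779 − (-0.5244)) = 0.652.
μ = 3.303 − (-0.5244)·0.652 = 3.645.
CV = √(exp(σ²)−1) = √(exp(0.4256)−1) = 0.728.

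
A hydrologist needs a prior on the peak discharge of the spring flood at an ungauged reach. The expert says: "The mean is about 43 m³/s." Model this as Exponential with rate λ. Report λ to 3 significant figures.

Exponential mean = 1/λ, so λ = 1/43.0 = 0.0233.

λ ≈ 0.0233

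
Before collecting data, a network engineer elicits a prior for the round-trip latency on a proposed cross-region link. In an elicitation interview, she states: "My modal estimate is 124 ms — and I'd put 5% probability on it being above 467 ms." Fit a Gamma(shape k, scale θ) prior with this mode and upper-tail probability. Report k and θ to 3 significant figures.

Gamma(k,θ) with k>1 has mode (k−1)θ, so θ = 124/(k−1).
Need P(X < 467) = 0.95 with θ tied to k this way. Start at k = 2, θ = 124: P(X<467) ≈ 0.890.
Too low — raise k to concentrate. Iterating converges to k ≈ 2.45.
Then θ = 124/(2.45−1) ≈ 85.6.

k ≈ 2.45, θ ≈ 85.6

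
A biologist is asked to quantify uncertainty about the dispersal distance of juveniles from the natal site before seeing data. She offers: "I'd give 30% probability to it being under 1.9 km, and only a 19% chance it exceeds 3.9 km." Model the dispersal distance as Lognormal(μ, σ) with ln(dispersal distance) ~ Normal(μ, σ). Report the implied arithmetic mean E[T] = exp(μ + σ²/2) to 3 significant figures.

E[T] ≈ 2.84 km

If T ~ Lognormal(μ,σ) then ln T ~ Normal(μ,σ), so the p-quantile of ln T is μ + z_p·σ.
ln(1.9) = 0.6419 and ln(3.9) = 1.361; z_{0.3} = -0.5244, z_{0.81} = 0.8779.
σ = (1.361 − 0.6419)/(0.8779 − (-0.5244)) = 0.513.
μ = 0.6419 − (-0.5244)·0.513 = 0.911.
E[T] = exp(μ + σ²/2) = exp(0.911 + 0.1315) = 2.84 km.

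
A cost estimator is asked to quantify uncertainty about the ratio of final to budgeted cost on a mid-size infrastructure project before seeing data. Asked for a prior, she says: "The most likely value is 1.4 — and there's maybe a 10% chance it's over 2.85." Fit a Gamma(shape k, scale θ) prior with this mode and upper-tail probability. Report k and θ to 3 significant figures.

k ≈ 4.8, θ ≈ 0.369

Gamma(k,θ) with k>1 has mode (k−1)θ, so θ = 1.4/(k−1).
Need P(X < 2.85) = 0.9 with θ tied to k this way. Start at k = 2, θ = 1.4: P(X<2.85) ≈ 0.604.
Too low — raise k to concentrate. Iterating converges to k ≈ 4.8.
Then θ = 1.4/(4.8−1) ≈ 0.369.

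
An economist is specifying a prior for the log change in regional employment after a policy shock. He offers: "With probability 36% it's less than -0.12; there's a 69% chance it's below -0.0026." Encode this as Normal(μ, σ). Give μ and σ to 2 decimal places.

For Normal(μ,σ), the p-quantile is μ + z_p·σ. Here z_{0.36} = -0.3585, z_{0.69} = 0.4959.
So -0.12 = μ − 0.3585σ and -0.0026 = μ + 0.4959σ.
Subtracting: σ = (-0.0026 − -0.12)/(0.4959 − (-0.3585)) = 0.14.
Then μ = -0.12 − (-0.3585)·0.14 = -0.07.

μ = -0.07, σ = 0.14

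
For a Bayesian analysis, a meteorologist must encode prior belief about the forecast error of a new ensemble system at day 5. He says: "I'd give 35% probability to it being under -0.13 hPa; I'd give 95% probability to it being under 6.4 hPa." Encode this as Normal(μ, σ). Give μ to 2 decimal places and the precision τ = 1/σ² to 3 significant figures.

For Normal(μ,σ), the p-quantile is μ + z_p·σ. Here z_{0.35} = -0.3853, z_{0.95} = 1.645.
So -0.13 = μ − 0.3853σ and 6.4 = μ + 1.645σ.
Subtracting: σ = (6.4 − -0.13)/(1.645 − (-0.3853)) = 3.22.
Then μ = -0.13 − (-0.3853)·3.22 = 1.11.
Precision τ = 1/σ² = 1/3.216² = 0.0967.

μ = 1.11, τ = 0.0967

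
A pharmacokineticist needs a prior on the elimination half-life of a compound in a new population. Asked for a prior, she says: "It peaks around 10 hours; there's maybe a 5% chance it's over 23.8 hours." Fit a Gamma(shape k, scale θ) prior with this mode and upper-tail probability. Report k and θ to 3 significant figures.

Gamma(k,θ) with k>1 has mode (k−1)θ, so θ = 10/(k−1).
Need P(X < 23.8) = 0.95 with θ tied to k this way. Start at k = 2, θ = 10: P(X<23.8) ≈ 0.687.
Too low — raise k to concentrate. Iterating converges to k ≈ 4.63.
Then θ = 10/(4.63−1) ≈ 2.75.

k ≈ 4.63, θ ≈ 2.75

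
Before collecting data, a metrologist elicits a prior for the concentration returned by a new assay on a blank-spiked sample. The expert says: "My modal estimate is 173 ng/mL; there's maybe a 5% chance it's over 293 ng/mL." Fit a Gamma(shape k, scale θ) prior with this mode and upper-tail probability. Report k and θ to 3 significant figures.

Gamma(k,θ) with k>1 has mode (k−1)θ, so θ = 173/(k−1).
Need P(X < 293) = 0.95 with θ tied to k this way. Start at k = 2, θ = 173: P(X<293) ≈ 0.505.
Too low — raise k to concentrate. Iterating converges to k ≈ 11.1.
Then θ = 173/(11.1−1) ≈ 17.2.

k ≈ 11.1, θ ≈ 17.2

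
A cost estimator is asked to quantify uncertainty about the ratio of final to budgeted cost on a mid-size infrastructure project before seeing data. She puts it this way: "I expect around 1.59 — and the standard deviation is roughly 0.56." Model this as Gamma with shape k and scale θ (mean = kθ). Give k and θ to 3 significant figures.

k ≈ 8.06, θ ≈ 0.197

For Gamma(k, scale θ): mean = kθ, variance = kθ², so CV = 1/√k.
CV = SD/mean = 0.56/1.59 = 0.3522, hence k = 1/CV² = 8.06.
Then θ = mean/k = 1.59/8.06 = 0.197.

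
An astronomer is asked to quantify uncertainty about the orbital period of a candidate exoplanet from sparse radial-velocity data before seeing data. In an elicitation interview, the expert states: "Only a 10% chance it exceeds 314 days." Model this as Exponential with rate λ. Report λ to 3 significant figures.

P(T > 314.0) = e^(−λ·314.0) = 0.1, so λ = −ln(0.1)/314.0 = 0.00733.

λ ≈ 0.00733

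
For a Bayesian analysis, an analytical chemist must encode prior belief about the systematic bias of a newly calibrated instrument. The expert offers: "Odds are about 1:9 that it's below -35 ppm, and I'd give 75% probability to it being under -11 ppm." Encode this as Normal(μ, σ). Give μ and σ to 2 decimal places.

μ = -19.28, σ = 12.27

For Normal(μ,σ), the p-quantile is μ + z_p·σ. Here z_{0.1} = -1.282, z_{0.75} = 0.6745.
So -35 = μ − 1.282σ and -11 = μ + 0.6745σ.
Subtracting: σ = (-11 − -35)/(0.6745 − (-1.282)) = 12.27.
Then μ = -35 − (-1.282)·12.27 = -19.28.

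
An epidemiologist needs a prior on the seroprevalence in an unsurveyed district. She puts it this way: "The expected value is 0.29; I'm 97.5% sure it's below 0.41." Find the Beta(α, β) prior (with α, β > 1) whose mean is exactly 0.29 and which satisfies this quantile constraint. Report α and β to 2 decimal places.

With mean 0.29 fixed, write α = 0.29s, β = 0.71s where s = α+β.
Need P(θ < 0.41) = 0.975 under Beta(0.29s, 0.71s). Normal approximation: (q−m)/√(m(1−m)/s) ≈ z_{0.975} = 1.96, so s ≈ 0.29·0.71·(1.96)²/(0.41−0.29)² = 54.9.
At s = 54.9: P(θ<0.41) ≈ 0.970. Adjusting to match 0.975 gives s ≈ 59.95.
So α = 0.29·59.95 ≈ 17.38, β = 0.71·59.95 ≈ 42.56.

α ≈ 17.38, β ≈ 42.56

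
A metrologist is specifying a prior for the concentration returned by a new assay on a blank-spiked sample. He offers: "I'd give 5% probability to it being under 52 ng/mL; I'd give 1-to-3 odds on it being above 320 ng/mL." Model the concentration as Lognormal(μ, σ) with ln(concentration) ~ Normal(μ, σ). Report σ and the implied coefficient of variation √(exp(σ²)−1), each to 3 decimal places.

If T ~ Lognormal(μ,σ) then ln T ~ Normal(μ,σ), so the p-quantile of ln T is μ + z_p·σ.
ln(52) = 3.951 and ln(320) = 5.768; z_{0.05} = -1.645, z_{0.75} = 0.6745.
σ = (5.768 − 3.951)/(0.6745 − (-1.645)) = 0.783.
μ = 3.951 − (-1.645)·0.783 = 5.240.
CV = √(exp(σ²)−1) = √(exp(0.6138)−1) = 0.921.

σ ≈ 0.783, CV ≈ 0.921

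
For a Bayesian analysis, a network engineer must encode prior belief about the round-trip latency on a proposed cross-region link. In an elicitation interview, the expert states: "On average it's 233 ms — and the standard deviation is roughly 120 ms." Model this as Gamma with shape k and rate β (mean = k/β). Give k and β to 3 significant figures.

k ≈ 3.77, β ≈ 0.0162

For Gamma(k, rate β): mean = k/β, variance = k/β², so CV = 1/√k.
CV = SD/mean = 120/233 = 0.515, hence k = 1/CV² = 3.77.
Then β = k/mean = 3.77/233 = 0.0162.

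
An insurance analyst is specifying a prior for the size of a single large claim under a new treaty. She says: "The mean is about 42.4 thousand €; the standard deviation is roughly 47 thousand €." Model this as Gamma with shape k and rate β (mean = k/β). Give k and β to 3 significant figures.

k ≈ 0.814, β ≈ 0.0192

For Gamma(k, rate β): mean = k/β, variance = k/β², so CV = 1/√k.
CV = SD/mean = 47/42.4 = 1.108, hence k = 1/CV² = 0.814.
Then β = k/mean = 0.814/42.4 = 0.0192.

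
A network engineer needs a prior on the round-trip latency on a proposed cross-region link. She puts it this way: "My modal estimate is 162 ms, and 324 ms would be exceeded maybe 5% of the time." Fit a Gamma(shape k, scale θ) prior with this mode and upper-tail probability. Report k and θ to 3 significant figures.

k ≈ 6.77, θ ≈ 28.1

Gamma(k,θ) with k>1 has mode (k−1)θ, so θ = 162/(k−1).
Need P(X < 324) = 0.95 with θ tied to k this way. Start at k = 2, θ = 162: P(X<324) ≈ 0.594.
Too low — raise k to concentrate. Iterating converges to k ≈ 6.77.
Then θ = 162/(6.77−1) ≈ 28.1.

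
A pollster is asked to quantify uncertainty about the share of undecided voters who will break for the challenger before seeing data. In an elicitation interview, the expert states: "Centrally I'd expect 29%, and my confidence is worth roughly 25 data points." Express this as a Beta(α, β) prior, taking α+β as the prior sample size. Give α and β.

α = 7.25, β = 17.75

Under the effective-sample-size interpretation, Beta(α, β) has prior mean α/(α+β) and prior sample size α+β.
So α+β = 25 and α/(α+β) = 0.29, giving α = 0.29·25 = 7.25 and β = 25 − 7.25 = 17.75.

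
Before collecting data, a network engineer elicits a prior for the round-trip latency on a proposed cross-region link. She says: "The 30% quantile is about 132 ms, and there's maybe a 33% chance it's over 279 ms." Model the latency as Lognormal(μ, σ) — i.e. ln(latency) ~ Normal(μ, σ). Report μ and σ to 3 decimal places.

If T ~ Lognormal(μ,σ) then ln T ~ Normal(μ,σ), so the p-quantile of ln T is μ + z_p·σ.
ln(132) = 4.883 and ln(279) = 5.631; z_{0.3} = -0.5244, z_{0.67} = 0.4399.
σ = (5.631 − 4.883)/(0.4399 − (-0.5244)) = 0.776.
μ = 4.883 − (-0.5244)·0.776 = 5.290.

μ ≈ 5.290, σ ≈ 0.776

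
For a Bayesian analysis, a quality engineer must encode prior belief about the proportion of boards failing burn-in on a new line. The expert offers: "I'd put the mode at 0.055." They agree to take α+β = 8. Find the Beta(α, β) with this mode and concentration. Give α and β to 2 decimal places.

α = 1.33, β = 6.67

For α,β > 1 the Beta mode is (α−1)/(α+β−2). With α+β = 8, the mode is (α−1)/6.
Set (α−1)/6 = 0.055 → α = 1 + 0.055·6 = 1.33.
β = 8 − α = 6.67.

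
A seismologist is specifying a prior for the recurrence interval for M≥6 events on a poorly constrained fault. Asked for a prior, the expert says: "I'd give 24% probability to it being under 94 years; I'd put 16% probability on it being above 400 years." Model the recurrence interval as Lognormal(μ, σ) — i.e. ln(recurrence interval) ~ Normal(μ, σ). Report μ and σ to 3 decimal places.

If T ~ Lognormal(μ,σ) then ln T ~ Normal(μ,σ), so the p-quantile of ln T is μ + z_p·σ.
ln(94) = 4.543 and ln(400) = 5.991; z_{0.24} = -0.7063, z_{0.84} = 0.9945.
σ = (5.991 − 4.543)/(0.9945 − (-0.7063)) = 0.851.
μ = 4.543 − (-0.7063)·0.851 = 5.145.

μ ≈ 5.145, σ ≈ 0.851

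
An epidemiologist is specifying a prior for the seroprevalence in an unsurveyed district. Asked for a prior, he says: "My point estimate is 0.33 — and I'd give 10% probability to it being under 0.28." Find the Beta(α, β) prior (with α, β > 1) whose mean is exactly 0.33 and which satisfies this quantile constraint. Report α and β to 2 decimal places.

α ≈ 46.80, β ≈ 95.01

With mean 0.33 fixed, write α = 0.33s, β = 0.67s where s = α+β.
Need P(θ < 0.28) = 0.1 under Beta(0.33s, 0.67s). Normal approximation: (q−m)/√(m(1−m)/s) ≈ z_{0.1} = -1.28, so s ≈ 0.33·0.67·(-1.28)²/(0.28−0.33)² = 145.3.
At s = 145.3: P(θ<0.28) ≈ 0.097. Adjusting to match 0.1 gives s ≈ 141.80.
So α = 0.33·141.80 ≈ 46.80, β = 0.67·141.80 ≈ 95.01.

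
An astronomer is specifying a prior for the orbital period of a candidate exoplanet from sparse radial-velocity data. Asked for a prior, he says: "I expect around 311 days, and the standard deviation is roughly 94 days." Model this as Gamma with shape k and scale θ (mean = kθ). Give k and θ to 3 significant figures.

For Gamma(k, scale θ): mean = kθ, variance = kθ², so CV = 1/√k.
CV = SD/mean = 94/311 = 0.3023, hence k = 1/CV² = 10.9.
Then θ = mean/k = 311/10.9 = 28.4.

k ≈ 10.9, θ ≈ 28.4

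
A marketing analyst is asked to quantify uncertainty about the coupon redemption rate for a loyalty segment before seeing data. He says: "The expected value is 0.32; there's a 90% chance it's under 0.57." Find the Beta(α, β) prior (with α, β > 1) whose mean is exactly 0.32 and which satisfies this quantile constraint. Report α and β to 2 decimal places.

α ≈ 1.90, β ≈ 4.04

With mean 0.32 fixed, write α = 0.32s, β = 0.68s where s = α+β.
Need P(θ < 0.57) = 0.9 under Beta(0.32s, 0.68s). Normal approximation: (q−m)/√(m(1−m)/s) ≈ z_{0.9} = 1.28, so s ≈ 0.32·0.68·(1.28)²/(0.57−0.32)² = 5.7.
At s = 5.7: P(θ<0.57) ≈ 0.896. Adjusting to match 0.9 gives s ≈ 5.94.
So α = 0.32·5.94 ≈ 1.90, β = 0.68·5.94 ≈ 4.04.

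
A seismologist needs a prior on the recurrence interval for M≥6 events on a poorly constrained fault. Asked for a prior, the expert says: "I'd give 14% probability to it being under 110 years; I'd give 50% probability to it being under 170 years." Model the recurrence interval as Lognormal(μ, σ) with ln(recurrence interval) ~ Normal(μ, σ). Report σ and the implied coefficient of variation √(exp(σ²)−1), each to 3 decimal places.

σ ≈ 0.403, CV ≈ 0.420

If T ~ Lognormal(μ,σ) then ln T ~ Normal(μ,σ), so the p-quantile of ln T is μ + z_p·σ.
ln(110) = 4.7 and ln(170) = 5.136; z_{0.14} = -1.08, z_{0.5} = 0.
σ = (5.136 − 4.7)/(0 − (-1.08)) = 0.403.
μ = 4.7 − (-1.08)·0.403 = 5.136.
CV = √(exp(σ²)−1) = √(exp(0.1624)−1) = 0.420.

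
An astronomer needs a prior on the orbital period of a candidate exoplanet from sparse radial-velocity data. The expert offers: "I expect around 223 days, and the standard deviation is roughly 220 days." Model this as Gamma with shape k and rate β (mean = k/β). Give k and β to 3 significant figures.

k ≈ 1.03, β ≈ 0.00461

For Gamma(k, rate β): mean = k/β, variance = k/β², so CV = 1/√k.
CV = SD/mean = 220/223 = 0.9865, hence k = 1/CV² = 1.03.
Then β = k/mean = 1.03/223 = 0.00461.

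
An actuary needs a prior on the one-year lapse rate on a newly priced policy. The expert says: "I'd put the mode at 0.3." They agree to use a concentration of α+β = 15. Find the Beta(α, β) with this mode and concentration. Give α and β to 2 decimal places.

α = 4.90, β = 10.10

For α,β > 1 the Beta mode is (α−1)/(α+β−2). With α+β = 15, the mode is (α−1)/13.
Set (α−1)/13 = 0.3 → α = 1 + 0.3·13 = 4.90.
β = 15 − α = 10.10.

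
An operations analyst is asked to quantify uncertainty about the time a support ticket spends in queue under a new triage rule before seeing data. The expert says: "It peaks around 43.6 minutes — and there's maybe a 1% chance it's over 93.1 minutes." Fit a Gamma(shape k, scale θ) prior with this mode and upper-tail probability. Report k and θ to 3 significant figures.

k ≈ 9.43, θ ≈ 5.17

Gamma(k,θ) with k>1 has mode (k−1)θ, so θ = 43.6/(k−1).
Need P(X < 93.1) = 0.99 with θ tied to k this way. Start at k = 2, θ = 43.6: P(X<93.1) ≈ 0.629.
Too low — raise k to concentrate. Iterating converges to k ≈ 9.43.
Then θ = 43.6/(9.43−1) ≈ 5.17.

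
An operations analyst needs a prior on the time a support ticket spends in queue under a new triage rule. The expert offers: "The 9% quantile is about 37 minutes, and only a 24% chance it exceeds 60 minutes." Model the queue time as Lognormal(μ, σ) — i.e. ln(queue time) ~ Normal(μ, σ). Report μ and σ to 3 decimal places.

μ ≈ 3.928, σ ≈ 0.236

If T ~ Lognormal(μ,σ) then ln T ~ Normal(μ,σ), so the p-quantile of ln T is μ + z_p·σ.
ln(37) = 3.611 and ln(60) = 4.094; z_{0.09} = -1.341, z_{0.76} = 0.7063.
σ = (4.094 − 3.611)/(0.7063 − (-1.341)) = 0.236.
μ = 3.611 − (-1.341)·0.236 = 3.928.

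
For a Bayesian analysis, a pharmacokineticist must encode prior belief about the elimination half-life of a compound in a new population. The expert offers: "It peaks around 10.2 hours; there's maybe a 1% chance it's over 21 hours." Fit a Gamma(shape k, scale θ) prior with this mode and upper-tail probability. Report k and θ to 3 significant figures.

Gamma(k,θ) with k>1 has mode (k−1)θ, so θ = 10.2/(k−1).
Need P(X < 21) = 0.99 with θ tied to k this way. Start at k = 2, θ = 10.2: P(X<21) ≈ 0.610.
Too low — raise k to concentrate. Iterating converges to k ≈ 10.4.
Then θ = 10.2/(10.4−1) ≈ 1.09.

k ≈ 10.4, θ ≈ 1.09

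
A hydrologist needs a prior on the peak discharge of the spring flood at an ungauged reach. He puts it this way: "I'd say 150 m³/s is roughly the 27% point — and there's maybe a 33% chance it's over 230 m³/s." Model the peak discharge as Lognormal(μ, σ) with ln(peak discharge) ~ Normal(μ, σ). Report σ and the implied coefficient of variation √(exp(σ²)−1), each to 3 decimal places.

σ ≈ 0.406, CV ≈ 0.423

If T ~ Lognormal(μ,σ) then ln T ~ Normal(μ,σ), so the p-quantile of ln T is μ + z_p·σ.
ln(150) = 5.011 and ln(230) = 5.438; z_{0.27} = -0.6128, z_{0.67} = 0.4399.
σ = (5.438 − 5.011)/(0.4399 − (-0.6128)) = 0.406.
μ = 5.011 − (-0.6128)·0.406 = 5.259.
CV = √(exp(σ²)−1) = √(exp(0.1649)−1) = 0.423.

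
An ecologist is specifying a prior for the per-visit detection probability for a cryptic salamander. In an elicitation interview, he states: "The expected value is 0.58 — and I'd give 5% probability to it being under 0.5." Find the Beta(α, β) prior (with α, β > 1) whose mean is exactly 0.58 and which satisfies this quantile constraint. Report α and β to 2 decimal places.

α ≈ 60.54, β ≈ 43.84

With mean 0.58 fixed, write α = 0.58s, β = 0.42s where s = α+β.
Need P(θ < 0.5) = 0.05 under Beta(0.58s, 0.42s). Normal approximation: (q−m)/√(m(1−m)/s) ≈ z_{0.05} = -1.64, so s ≈ 0.58·0.42·(-1.64)²/(0.5−0.58)² = 103.0.
At s = 103.0: P(θ<0.5) ≈ 0.051. Adjusting to match 0.05 gives s ≈ 104.39.
So α = 0.58·104.39 ≈ 60.54, β = 0.42·104.39 ≈ 43.84.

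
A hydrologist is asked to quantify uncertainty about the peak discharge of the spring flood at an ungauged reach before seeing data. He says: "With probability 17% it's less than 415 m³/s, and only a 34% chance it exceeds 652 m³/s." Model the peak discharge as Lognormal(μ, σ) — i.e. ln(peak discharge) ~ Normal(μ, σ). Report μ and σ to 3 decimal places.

If T ~ Lognormal(μ,σ) then ln T ~ Normal(μ,σ), so the p-quantile of ln T is μ + z_p·σ.
ln(415) = 6.028 and ln(652) = 6.48; z_{0.17} = -0.9542, z_{0.66} = 0.4125.
σ = (6.48 − 6.028)/(0.4125 − (-0.9542)) = 0.331.
μ = 6.028 − (-0.9542)·0.331 = 6.344.

μ ≈ 6.344, σ ≈ 0.331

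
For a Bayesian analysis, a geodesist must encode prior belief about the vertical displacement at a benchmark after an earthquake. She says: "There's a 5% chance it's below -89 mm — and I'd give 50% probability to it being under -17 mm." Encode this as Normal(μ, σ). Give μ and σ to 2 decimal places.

For Normal(μ,σ), the p-quantile is μ + z_p·σ. Here z_{0.05} = -1.645, z_{0.5} = 0.
So -89 = μ − 1.645σ and -17 = μ + 0σ.
Subtracting: σ = (-17 − -89)/(0 − (-1.645)) = 43.77.
Then μ = -89 − (-1.645)·43.77 = -17.00.

μ = -17.00, σ = 43.77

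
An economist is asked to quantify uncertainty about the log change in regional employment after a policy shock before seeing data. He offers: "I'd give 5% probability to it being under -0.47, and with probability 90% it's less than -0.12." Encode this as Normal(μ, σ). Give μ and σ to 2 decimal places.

For Normal(μ,σ), the p-quantile is μ + z_p·σ. Here z_{0.05} = -1.645, z_{0.9} = 1.282.
So -0.47 = μ − 1.645σ and -0.12 = μ + 1.282σ.
Subtracting: σ = (-0.12 − -0.47)/(1.282 − (-1.645)) = 0.12.
Then μ = -0.47 − (-1.645)·0.12 = -0.27.

μ = -0.27, σ = 0.12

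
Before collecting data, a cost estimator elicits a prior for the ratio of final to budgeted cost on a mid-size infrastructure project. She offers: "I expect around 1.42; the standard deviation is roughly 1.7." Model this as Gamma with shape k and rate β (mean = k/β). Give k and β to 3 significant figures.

For Gamma(k, rate β): mean = k/β, variance = k/β², so CV = 1/√k.
CV = SD/mean = 1.7/1.42 = 1.197, hence k = 1/CV² = 0.698.
Then β = k/mean = 0.698/1.42 = 0.491.

k ≈ 0.698, β ≈ 0.491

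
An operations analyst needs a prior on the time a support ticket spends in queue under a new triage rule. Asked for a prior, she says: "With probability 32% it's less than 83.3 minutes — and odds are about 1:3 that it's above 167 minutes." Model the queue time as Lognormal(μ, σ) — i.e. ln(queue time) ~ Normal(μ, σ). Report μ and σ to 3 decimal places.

If T ~ Lognormal(μ,σ) then ln T ~ Normal(μ,σ), so the p-quantile of ln T is μ + z_p·σ.
ln(83.3) = 4.422 and ln(167) = 5.118; z_{0.32} = -0.4677, z_{0.75} = 0.6745.
σ = (5.118 − 4.422)/(0.6745 − (-0.4677)) = 0.609.
μ = 4.422 − (-0.4677)·0.609 = 4.707.

μ ≈ 4.707, σ ≈ 0.609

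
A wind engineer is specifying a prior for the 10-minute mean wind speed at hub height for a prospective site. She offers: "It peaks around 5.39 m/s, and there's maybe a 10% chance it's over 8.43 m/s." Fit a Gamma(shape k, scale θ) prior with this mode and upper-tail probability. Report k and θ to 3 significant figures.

Gamma(k,θ) with k>1 has mode (k−1)θ, so θ = 5.39/(k−1).
Need P(X < 8.43) = 0.9 with θ tied to k this way. Start at k = 2, θ = 5.39: P(X<8.43) ≈ 0.463.
Too low — raise k to concentrate. Iterating converges to k ≈ 10.4.
Then θ = 5.39/(10.4−1) ≈ 0.576.

k ≈ 10.4, θ ≈ 0.576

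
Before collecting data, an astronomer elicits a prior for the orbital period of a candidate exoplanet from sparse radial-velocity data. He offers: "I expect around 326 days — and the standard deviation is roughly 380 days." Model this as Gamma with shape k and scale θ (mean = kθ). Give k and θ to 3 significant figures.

k ≈ 0.736, θ ≈ 443

For Gamma(k, scale θ): mean = kθ, variance = kθ², so CV = 1/√k.
CV = SD/mean = 380/326 = 1.166, hence k = 1/CV² = 0.736.
Then θ = mean/k = 326/0.736 = 443.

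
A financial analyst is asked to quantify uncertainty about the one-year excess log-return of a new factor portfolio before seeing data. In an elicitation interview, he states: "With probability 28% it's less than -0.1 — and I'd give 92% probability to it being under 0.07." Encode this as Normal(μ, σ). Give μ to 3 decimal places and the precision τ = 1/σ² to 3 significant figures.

For Normal(μ,σ), the p-quantile is μ + z_p·σ. Here z_{0.28} = -0.5828, z_{0.92} = 1.405.
So -0.1 = μ − 0.5828σ and 0.07 = μ + 1.405σ.
Subtracting: σ = (0.07 − -0.1)/(1.405 − (-0.5828)) = 0.086.
Then μ = -0.1 − (-0.5828)·0.086 = -0.050.
Precision τ = 1/σ² = 1/0.08552² = 137.

μ = -0.050, τ = 137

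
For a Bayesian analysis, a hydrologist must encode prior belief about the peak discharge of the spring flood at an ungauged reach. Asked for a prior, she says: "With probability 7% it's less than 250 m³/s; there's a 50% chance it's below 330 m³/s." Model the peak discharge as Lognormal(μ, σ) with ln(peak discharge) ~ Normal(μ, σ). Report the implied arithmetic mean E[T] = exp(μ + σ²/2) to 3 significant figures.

E[T] ≈ 336 m³/s

If T ~ Lognormal(μ,σ) then ln T ~ Normal(μ,σ), so the p-quantile of ln T is μ + z_p·σ.
ln(250) = 5.521 and ln(330) = 5.799; z_{0.07} = -1.476, z_{0.5} = 0.
σ = (5.799 − 5.521)/(0 − (-1.476)) = 0.188.
μ = 5.521 − (-1.476)·0.188 = 5.799.
E[T] = exp(μ + σ²/2) = exp(5.799 + 0.0177) = 336 m³/s.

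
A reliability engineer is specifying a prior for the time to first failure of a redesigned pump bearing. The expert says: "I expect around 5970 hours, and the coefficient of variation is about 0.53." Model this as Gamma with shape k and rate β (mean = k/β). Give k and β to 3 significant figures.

For Gamma(k, rate β): mean = k/β, variance = k/β², so CV = 1/√k.
CV = 0.53, hence k = 1/CV² = 3.56.
Then β = k/mean = 3.56/5970 = 0.000596.

k ≈ 3.56, β ≈ 0.000596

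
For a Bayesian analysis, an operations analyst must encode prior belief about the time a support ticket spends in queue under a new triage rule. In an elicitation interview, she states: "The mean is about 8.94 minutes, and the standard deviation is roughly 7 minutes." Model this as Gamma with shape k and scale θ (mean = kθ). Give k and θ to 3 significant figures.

k ≈ 1.63, θ ≈ 5.48

For Gamma(k, scale θ): mean = kθ, variance = kθ², so CV = 1/√k.
CV = SD/mean = 7/8.94 = 0.783, hence k = 1/CV² = 1.63.
Then θ = mean/k = 8.94/1.63 = 5.48.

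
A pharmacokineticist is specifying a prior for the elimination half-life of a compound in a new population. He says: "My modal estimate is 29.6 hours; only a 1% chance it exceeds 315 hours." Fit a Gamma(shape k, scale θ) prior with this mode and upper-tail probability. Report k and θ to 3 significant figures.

Gamma(k,θ) with k>1 has mode (k−1)θ, so θ = 29.6/(k−1).
Need P(X < 315) = 0.99 with θ tied to k this way. Start at k = 2, θ = 29.6: P(X<315) ≈ 1.000.
Too high — lower k to spread out. Iterating converges to k ≈ 1.54.
Then θ = 29.6/(1.54−1) ≈ 54.7.

k ≈ 1.54, θ ≈ 54.7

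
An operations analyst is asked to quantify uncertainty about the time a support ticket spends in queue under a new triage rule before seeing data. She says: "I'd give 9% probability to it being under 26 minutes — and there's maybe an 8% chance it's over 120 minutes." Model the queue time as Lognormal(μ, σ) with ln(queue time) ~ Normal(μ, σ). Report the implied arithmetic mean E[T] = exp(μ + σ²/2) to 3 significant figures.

E[T] ≈ 64.1 minutes

If T ~ Lognormal(μ,σ) then ln T ~ Normal(μ,σ), so the p-quantile of ln T is μ + z_p·σ.
ln(26) = 3.258 and ln(120) = 4.787; z_{0.09} = -1.341, z_{0.92} = 1.405.
σ = (4.787 − 3.258)/(1.405 − (-1.341)) = 0.557.
μ = 3.258 − (-1.341)·0.557 = 4.005.
E[T] = exp(μ + σ²/2) = exp(4.005 + 0.1551) = 64.1 minutes.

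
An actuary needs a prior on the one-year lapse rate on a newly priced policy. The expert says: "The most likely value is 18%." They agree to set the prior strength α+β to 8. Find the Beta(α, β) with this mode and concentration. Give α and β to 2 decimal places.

For α,β > 1 the Beta mode is (α−1)/(α+β−2). With α+β = 8, the mode is (α−1)/6.
Set (α−1)/6 = 0.18 → α = 1 + 0.18·6 = 2.08.
β = 8 − α = 5.92.

α = 2.08, β = 5.92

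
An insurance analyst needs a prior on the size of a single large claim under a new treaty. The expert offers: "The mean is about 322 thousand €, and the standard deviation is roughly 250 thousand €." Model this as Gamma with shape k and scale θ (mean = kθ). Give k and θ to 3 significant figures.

k ≈ 1.66, θ ≈ 194

For Gamma(k, scale θ): mean = kθ, variance = kθ², so CV = 1/√k.
CV = SD/mean = 250/322 = 0.7764, hence k = 1/CV² = 1.66.
Then θ = mean/k = 322/1.66 = 194.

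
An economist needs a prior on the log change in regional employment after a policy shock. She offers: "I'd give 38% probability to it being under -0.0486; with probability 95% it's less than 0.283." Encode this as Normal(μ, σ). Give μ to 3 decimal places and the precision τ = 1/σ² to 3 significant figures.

μ = 0.003, τ = 34.6

For Normal(μ,σ), the p-quantile is μ + z_p·σ. Here z_{0.38} = -0.3055, z_{0.95} = 1.645.
So -0.0486 = μ − 0.3055σ and 0.283 = μ + 1.645σ.
Subtracting: σ = (0.283 − -0.0486)/(1.645 − (-0.3055)) = 0.170.
Then μ = -0.0486 − (-0.3055)·0.170 = 0.003.
Precision τ = 1/σ² = 1/0.17² = 34.6.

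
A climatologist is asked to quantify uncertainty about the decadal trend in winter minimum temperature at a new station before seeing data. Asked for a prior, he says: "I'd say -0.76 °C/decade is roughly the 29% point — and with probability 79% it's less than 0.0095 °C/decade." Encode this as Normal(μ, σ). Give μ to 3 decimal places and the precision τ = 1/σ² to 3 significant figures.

μ = -0.447, τ = 3.12

For Normal(μ,σ), the p-quantile is μ + z_p·σ. Here z_{0.29} = -0.5534, z_{0.79} = 0.8064.
So -0.76 = μ − 0.5534σ and 0.0095 = μ + 0.8064σ.
Subtracting: σ = (0.0095 − -0.76)/(0.8064 − (-0.5534)) = 0.566.
Then μ = -0.76 − (-0.5534)·0.566 = -0.447.
Precision τ = 1/σ² = 1/0.5659² = 3.12.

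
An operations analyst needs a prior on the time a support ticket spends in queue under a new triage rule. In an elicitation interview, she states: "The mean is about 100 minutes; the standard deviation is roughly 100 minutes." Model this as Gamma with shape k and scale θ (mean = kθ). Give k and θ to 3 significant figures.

k ≈ 1, θ ≈ 100

For Gamma(k, scale θ): mean = kθ, variance = kθ², so CV = 1/√k.
CV = SD/mean = 100/100 = 1, hence k = 1/CV² = 1.
Then θ = mean/k = 100/1 = 100.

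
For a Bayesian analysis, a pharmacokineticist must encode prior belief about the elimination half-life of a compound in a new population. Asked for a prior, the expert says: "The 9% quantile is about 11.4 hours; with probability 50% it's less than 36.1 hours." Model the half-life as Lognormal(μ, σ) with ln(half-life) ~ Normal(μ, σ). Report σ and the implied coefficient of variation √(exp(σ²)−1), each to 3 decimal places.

σ ≈ 0.860, CV ≈ 1.046

If T ~ Lognormal(μ,σ) then ln T ~ Normal(μ,σ), so the p-quantile of ln T is μ + z_p·σ.
ln(11.4) = 2.434 and ln(36.1) = 3.586; z_{0.09} = -1.341, z_{0.5} = 0.
σ = (3.586 − 2.434)/(0 − (-1.341)) = 0.860.
μ = 2.434 − (-1.341)·0.860 = 3.586.
CV = √(exp(σ²)−1) = √(exp(0.7391)−1) = 1.046.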